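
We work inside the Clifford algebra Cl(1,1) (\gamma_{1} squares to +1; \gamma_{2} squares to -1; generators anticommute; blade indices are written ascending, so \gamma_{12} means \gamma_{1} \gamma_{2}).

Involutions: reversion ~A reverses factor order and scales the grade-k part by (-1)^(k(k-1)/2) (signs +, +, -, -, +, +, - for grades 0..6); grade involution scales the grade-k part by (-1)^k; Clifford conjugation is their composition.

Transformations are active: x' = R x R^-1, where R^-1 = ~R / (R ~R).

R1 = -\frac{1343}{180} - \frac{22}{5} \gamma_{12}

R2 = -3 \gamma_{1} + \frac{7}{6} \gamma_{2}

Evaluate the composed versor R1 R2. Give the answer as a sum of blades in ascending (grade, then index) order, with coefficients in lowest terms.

Distribute over the terms of R1 (each basis-blade product reordered to ascending indices, repeated generators contracted through their squares):
(-\frac{1343}{180}) R2 = \frac{1343}{60} \gamma_{1} - \frac{9401}{1080} \gamma_{2}
(-\frac{22}{5} \gamma_{12}) R2 = \frac{77}{15} \gamma_{1} - \frac{66}{5} \gamma_{2}
Summing the partial products and collecting blades:
Answer: \frac{1651}{60} \gamma_{1} - \frac{23657}{1080} \gamma_{2}


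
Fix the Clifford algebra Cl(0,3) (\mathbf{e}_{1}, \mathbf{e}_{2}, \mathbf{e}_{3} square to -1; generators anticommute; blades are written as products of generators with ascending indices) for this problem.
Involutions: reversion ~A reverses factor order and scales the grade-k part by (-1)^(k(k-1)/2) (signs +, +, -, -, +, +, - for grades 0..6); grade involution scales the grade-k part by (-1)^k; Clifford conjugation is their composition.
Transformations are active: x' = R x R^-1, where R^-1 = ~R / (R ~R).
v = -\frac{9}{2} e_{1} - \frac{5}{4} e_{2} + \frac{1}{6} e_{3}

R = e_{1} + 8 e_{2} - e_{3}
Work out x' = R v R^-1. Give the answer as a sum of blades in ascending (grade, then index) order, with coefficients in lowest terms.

~R = e_{1} + 8 e_{2} - e_{3}, and R ~R = -66, so R^-1 = ~R / (-66).
R v = \frac{44}{3} + \frac{139}{4} e_{1} e_{2} - \frac{13}{3} e_{1} e_{3} + \frac{1}{12} e_{2} e_{3}
Answer: \frac{73}{18} e_{1} - \frac{83}{36} e_{2} + \frac{5}{18} e_{3}


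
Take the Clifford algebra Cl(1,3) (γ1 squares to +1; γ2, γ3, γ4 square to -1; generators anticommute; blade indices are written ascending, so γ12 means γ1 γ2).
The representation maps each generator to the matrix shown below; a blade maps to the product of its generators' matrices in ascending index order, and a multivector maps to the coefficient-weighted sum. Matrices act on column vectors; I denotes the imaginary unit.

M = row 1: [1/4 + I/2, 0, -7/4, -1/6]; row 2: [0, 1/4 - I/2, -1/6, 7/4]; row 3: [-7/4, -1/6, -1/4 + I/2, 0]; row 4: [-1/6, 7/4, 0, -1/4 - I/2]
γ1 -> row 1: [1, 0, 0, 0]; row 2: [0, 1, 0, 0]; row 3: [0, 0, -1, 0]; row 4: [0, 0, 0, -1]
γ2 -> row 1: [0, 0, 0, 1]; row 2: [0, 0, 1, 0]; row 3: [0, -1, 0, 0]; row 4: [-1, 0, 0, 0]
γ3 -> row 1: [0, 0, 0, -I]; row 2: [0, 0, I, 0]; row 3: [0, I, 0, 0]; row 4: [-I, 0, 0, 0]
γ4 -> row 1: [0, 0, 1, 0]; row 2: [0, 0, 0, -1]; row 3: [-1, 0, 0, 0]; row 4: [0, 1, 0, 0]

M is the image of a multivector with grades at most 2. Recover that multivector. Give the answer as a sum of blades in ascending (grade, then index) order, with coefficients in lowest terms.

Method: the blade images are trace-orthogonal — tr(rho(e_A) rho(e_B)^-1) = 4 if A = B and 0 otherwise — and rho(e_A)^-1 = (e_A)^2 * rho(e_A) with (e_A)^2 = +1 or -1, so the coefficient of e_A in the preimage is (e_A)^2 * tr(M rho(e_A))/4.
Nonzero projections over blades of grade <= 2: γ1: (γ1)^2 = +1, tr(M rho(γ1)) = 1, coefficient 1/4; γ12: (γ12)^2 = +1, tr(M rho(γ12)) = -2/3, coefficient -1/6; γ14: (γ14)^2 = +1, tr(M rho(γ14)) = -7, coefficient -7/4; γ23: (γ23)^2 = -1, tr(M rho(γ23)) = 2, coefficient -1/2. Every other blade of grade <= 2 projects to 0.
Answer: 1/4*γ1 - 1/6*γ12 - 7/4*γ14 - 1/2*γ23


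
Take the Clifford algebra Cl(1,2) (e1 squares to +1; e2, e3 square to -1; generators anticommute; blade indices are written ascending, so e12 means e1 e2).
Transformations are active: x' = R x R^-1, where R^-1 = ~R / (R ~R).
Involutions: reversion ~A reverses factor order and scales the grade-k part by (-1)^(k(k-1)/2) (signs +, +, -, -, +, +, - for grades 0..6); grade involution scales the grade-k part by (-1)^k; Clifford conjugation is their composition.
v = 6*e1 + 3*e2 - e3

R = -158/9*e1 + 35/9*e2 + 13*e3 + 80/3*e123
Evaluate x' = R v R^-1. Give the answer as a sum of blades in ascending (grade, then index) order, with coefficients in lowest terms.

~R = -158/9*e1 + 35/9*e2 + 13*e3 - 80/3*e123, and R ~R = 22550/27, so R^-1 = ~R / (22550/27).
R v = -104 - 148/3*e12 + 176/9*e13 + 1054/9*e23
Answer: 65966/11275*e1 - 6133/2255*e2 + 251/275*e3


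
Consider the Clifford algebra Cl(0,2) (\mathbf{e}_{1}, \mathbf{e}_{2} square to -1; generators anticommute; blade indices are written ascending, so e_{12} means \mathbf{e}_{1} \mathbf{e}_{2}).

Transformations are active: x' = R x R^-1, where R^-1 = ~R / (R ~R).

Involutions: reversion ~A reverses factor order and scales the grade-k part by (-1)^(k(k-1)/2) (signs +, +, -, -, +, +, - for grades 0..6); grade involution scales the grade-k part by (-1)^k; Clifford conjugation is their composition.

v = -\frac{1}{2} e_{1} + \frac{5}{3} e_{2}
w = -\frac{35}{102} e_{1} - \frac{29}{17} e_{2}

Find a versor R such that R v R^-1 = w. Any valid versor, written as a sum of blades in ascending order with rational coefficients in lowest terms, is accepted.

Here q(v) = q(w) = -\frac{109}{36}; the classical choice R = v + w = -\frac{43}{51} e_{1} - \frac{2}{51} e_{2} then realises v -> w under the sandwich.
Answer: -\frac{43}{51} e_{1} - \frac{2}{51} e_{2}


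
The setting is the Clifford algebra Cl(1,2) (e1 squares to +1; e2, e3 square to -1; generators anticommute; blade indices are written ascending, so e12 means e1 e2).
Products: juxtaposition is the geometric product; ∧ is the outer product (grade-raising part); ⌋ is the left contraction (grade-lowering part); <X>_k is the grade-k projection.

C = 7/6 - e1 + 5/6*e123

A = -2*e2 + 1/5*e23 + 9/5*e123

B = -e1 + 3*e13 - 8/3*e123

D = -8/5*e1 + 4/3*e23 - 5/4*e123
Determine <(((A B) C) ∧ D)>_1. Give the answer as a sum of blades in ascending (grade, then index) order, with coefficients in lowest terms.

step 1: 24/5 + 8/15*e1 - 27/5*e2 - 13/5*e12 + 16/3*e13 - 9/5*e23 + 29/5*e123
step 2: 7/30 - 241/90*e1 - 1201/90*e2 + 19/6*e3 - 253/30*e12 + 31/18*e13 - 671/90*e23 + 377/30*e123
step 3: -28/75*e1 - 4804/225*e12 + 76/15*e13 + 14/45*e23 + 43561/5400*e123
step 4: -28/75*e1
Answer: -28/75*e1


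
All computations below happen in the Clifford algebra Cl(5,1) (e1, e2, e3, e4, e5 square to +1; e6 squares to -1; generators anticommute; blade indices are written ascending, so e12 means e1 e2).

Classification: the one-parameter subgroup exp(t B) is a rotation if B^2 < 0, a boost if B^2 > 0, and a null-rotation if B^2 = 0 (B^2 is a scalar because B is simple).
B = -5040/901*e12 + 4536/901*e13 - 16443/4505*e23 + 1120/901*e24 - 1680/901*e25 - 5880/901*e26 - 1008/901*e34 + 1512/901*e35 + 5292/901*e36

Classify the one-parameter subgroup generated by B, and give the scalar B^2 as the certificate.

B^2 term by term: the squares give (-5040/901)^2*(e12)^2 + (4536/901)^2*(e13)^2 + (-16443/4505)^2*(e23)^2 + (1120/901)^2*(e24)^2 + (-1680/901)^2*(e25)^2 + (-5880/901)^2*(e26)^2 + (-1008/901)^2*(e34)^2 + (1512/901)^2*(e35)^2 + (5292/901)^2*(e36)^2 = 25401600/811801*(-1) + 20575296/811801*(-1) + 270372249/20295025*(-1) + 1254400/811801*(-1) + 2822400/811801*(-1) + 34574400/811801*(+1) + 1016064/811801*(-1) + 2286144/811801*(-1) + 28005264/811801*(+1) = -49/25 (each basis 2-blade squares to minus the product of its generators' squares); cross terms between blades sharing an index anticommute and cancel; the commuting (index-disjoint) pairs give grade-4 terms 2*c*c'*(blade product), which cancel blade by blade — e1234: 10160640/811801 - 10160640/811801 = 0; e1235: -15240960/811801 + 15240960/811801 = 0; e1236: -53343360/811801 + 53343360/811801 = 0; e2345: -3386880/811801 + 3386880/811801 = 0; e2346: -11854080/811801 + 11854080/811801 = 0; e2356: 17781120/811801 - 17781120/811801 = 0 — confirming B is simple. So B^2 = -49/25.
Answer: rotation, certificate B^2 = -49/25. Certificate logic: -49/25 is a conjugation-invariant scalar, so its sign fixes rotation versus boost versus null-rotation outright.


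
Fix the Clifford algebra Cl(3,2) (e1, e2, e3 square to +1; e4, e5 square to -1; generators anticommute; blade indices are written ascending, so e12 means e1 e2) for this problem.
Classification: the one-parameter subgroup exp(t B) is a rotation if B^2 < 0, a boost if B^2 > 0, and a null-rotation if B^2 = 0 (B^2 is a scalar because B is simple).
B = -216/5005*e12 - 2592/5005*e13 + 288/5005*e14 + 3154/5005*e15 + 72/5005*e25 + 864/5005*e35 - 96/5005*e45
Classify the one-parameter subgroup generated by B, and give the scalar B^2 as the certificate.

B^2 term by term: the squares give (-216/5005)^2*(e12)^2 + (-2592/5005)^2*(e13)^2 + (288/5005)^2*(e14)^2 + (3154/5005)^2*(e15)^2 + (72/5005)^2*(e25)^2 + (864/5005)^2*(e35)^2 + (-96/5005)^2*(e45)^2 = 46656/25050025*(-1) + 6718464/25050025*(-1) + 82944/25050025*(+1) + 9947716/25050025*(+1) + 5184/25050025*(+1) + 746496/25050025*(+1) + 9216/25050025*(-1) = 4/25 (each basis 2-blade squares to minus the product of its generators' squares); cross terms between blades sharing an index anticommute and cancel; the commuting (index-disjoint) pairs give grade-4 terms 2*c*c'*(blade product), which cancel blade by blade — e1235: -373248/25050025 + 373248/25050025 = 0; e1245: 41472/25050025 - 41472/25050025 = 0; e1345: 497664/25050025 - 497664/25050025 = 0 — confirming B is simple. So B^2 = 4/25.
Answer: boost, certificate B^2 = 4/25. Key observation: B^2 = 4/25 is a conjugation invariant, so its sign decides the class regardless of the surface form of B.


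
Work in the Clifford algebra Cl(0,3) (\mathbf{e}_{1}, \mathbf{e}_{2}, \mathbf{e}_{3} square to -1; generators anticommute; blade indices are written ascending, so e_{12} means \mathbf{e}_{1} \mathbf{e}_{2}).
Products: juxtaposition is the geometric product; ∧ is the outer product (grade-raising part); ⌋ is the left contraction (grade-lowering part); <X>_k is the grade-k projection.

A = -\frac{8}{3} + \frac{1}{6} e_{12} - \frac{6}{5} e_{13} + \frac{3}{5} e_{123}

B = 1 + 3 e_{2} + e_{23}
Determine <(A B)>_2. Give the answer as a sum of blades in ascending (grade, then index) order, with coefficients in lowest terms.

step 1: -\frac{8}{3} - \frac{11}{10} e_{1} - 8 e_{2} - \frac{31}{30} e_{12} + \frac{13}{30} e_{13} - \frac{8}{3} e_{23} + \frac{21}{5} e_{123}
step 2: -\frac{31}{30} e_{12} + \frac{13}{30} e_{13} - \frac{8}{3} e_{23}
Answer: -\frac{31}{30} e_{12} + \frac{13}{30} e_{13} - \frac{8}{3} e_{23}


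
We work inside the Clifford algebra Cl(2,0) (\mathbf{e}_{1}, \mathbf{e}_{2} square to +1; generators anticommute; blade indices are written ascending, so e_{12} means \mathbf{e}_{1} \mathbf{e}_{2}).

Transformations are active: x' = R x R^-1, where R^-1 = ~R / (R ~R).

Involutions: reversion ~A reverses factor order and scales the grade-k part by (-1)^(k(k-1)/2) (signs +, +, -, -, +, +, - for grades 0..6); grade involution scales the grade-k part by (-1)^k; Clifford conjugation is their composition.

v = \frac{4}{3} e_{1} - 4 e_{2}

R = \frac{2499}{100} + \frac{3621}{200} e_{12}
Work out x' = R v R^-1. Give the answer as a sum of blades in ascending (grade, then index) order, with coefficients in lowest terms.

~R = \frac{2499}{100} - \frac{3621}{200} e_{12}, and R ~R = \frac{7618329}{8000}, so R^-1 = ~R / (\frac{7618329}{8000}).
R v = -\frac{391}{10} e_{1} - \frac{1241}{10} e_{2}
Answer: -\frac{9916}{2929} e_{1} - \frac{22084}{8787} e_{2}


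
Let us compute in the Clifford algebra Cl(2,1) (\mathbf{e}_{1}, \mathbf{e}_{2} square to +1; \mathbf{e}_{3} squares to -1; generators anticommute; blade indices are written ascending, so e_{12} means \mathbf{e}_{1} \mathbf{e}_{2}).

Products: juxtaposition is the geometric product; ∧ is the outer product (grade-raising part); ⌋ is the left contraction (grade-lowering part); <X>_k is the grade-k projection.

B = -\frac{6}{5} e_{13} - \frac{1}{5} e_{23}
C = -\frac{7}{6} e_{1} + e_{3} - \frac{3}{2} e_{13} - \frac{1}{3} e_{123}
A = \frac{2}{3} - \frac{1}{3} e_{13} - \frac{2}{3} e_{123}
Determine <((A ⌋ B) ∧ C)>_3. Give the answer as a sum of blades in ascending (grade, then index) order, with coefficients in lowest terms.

step 1: \frac{2}{5} - \frac{4}{5} e_{13} - \frac{2}{15} e_{23}
step 2: -\frac{7}{15} e_{1} + \frac{2}{5} e_{3} - \frac{3}{5} e_{13} + \frac{1}{45} e_{123}
step 3: \frac{1}{45} e_{123}
Answer: \frac{1}{45} e_{123}


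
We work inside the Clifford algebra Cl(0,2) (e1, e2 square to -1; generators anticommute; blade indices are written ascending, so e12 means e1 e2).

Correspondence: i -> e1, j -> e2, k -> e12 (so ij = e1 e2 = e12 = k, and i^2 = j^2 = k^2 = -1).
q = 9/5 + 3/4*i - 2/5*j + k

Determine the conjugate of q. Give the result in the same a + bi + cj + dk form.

In blades: q = 9/5 + 3/4*e1 - 2/5*e2 + e12.
Conjugation here is Clifford conjugation: the scalar is fixed and the grade-1 and grade-2 blades all flip sign, giving 9/5 - 3/4*e1 + 2/5*e2 - e12; translating back:
Answer: 9/5 - 3/4*i + 2/5*j - k


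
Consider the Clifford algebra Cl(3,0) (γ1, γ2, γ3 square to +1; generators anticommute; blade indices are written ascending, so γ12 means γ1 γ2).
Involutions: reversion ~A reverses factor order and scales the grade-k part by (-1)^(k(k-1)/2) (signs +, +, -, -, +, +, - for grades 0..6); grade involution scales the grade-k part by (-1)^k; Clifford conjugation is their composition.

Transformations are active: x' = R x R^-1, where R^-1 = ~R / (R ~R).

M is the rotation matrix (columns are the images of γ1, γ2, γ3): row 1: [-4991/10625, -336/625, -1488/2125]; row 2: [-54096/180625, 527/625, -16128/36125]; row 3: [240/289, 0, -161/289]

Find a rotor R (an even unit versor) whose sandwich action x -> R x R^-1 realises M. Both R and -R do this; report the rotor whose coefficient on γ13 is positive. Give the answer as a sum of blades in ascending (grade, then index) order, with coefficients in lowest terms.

Method: write R = a + b12*γ12 + b13*γ13 + b23*γ23 with a^2 + b12^2 + b13^2 + b23^2 = 1 (so R^-1 = ~R). Expanding the columns R e_j ~R gives tr M = 4a^2 - 1 and, from the antisymmetric part, M21 - M12 = -4a*b12, M13 - M31 = 4a*b13, M32 - M23 = -4a*b23.
Here tr M = -33169/180625, so a^2 = (1 + tr M)/4 = 36864/180625 and a = ±192/425. Taking a = 192/425: M21 - M12 = 43008/180625, M13 - M31 = -55296/36125, M32 - M23 = 16128/36125, giving b12 = -56/425, b13 = -72/85, b23 = -21/85, i.e. R = 192/425 - 56/425*γ12 - 72/85*γ13 - 21/85*γ23.
Its γ13 coefficient is negative, so report the other preimage -R.
Answer: -192/425 + 56/425*γ12 + 72/85*γ13 + 21/85*γ23. Why the constraint matters: R and -R act identically through the sandwich — M has trace -33169/180625 either way — so only the sign condition on γ13 picks one of the two preimages.


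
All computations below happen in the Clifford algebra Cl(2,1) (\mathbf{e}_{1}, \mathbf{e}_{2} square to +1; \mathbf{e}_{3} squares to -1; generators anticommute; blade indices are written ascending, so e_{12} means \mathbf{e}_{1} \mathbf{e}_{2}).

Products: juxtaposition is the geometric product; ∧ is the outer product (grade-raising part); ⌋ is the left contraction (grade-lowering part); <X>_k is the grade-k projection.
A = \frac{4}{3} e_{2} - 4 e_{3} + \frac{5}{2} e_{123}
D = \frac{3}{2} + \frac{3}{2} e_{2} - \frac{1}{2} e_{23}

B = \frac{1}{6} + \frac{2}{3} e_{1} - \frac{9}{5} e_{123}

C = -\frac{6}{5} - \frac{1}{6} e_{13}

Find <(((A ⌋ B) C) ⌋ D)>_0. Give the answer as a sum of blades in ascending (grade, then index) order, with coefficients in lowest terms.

step 1: -\frac{9}{2} - \frac{36}{5} e_{12} + \frac{12}{5} e_{13}
step 2: 5 + \frac{216}{25} e_{12} - \frac{213}{100} e_{13} - \frac{6}{5} e_{23}
step 3: \frac{81}{10} + \frac{15}{2} e_{2} - \frac{5}{2} e_{23}
step 4: \frac{81}{10}
Answer: \frac{81}{10}


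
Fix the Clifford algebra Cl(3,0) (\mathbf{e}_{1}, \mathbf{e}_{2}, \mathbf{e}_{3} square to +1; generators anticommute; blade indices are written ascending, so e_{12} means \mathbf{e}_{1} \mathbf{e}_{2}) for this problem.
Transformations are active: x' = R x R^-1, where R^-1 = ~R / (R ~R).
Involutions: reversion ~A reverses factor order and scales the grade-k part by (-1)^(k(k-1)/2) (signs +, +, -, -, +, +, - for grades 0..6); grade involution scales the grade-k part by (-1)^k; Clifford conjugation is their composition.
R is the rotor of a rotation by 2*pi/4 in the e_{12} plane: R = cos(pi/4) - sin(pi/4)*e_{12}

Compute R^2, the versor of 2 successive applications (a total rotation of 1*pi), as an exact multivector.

Rotor phase runs at HALF the rotation angle; powers of one rotor simply add phase, so after 2 steps in e_{12} the phase is 2*pi/4 = \frac{\pi}{2} and R^2 = cos(\frac{\pi}{2}) - sin(\frac{\pi}{2})*e_{12}.
cos(\frac{\pi}{2}) = 0 and sin(\frac{\pi}{2}) = 1, so R^2 = -e_{12}. The net rotation is 1*pi; the rotor keeps the half-angle phase exactly.
Answer: -e_{12}


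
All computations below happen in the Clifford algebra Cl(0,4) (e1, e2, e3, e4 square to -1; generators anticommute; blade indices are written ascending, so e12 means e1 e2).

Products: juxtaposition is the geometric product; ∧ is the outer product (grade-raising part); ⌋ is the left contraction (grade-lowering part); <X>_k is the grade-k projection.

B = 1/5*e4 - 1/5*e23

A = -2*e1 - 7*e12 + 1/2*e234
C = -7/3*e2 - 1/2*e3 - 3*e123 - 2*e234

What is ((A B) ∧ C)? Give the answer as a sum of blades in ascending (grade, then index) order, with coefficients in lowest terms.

step 1: 1/10*e4 - 7/5*e13 - 2/5*e14 - 1/10*e23 + 2/5*e123 - 7/5*e124
step 2: 7/30*e24 + 1/20*e34 - 49/15*e123 - 14/15*e124 - 1/5*e134 - 2/5*e1234
Answer: 7/30*e24 + 1/20*e34 - 49/15*e123 - 14/15*e124 - 1/5*e134 - 2/5*e1234


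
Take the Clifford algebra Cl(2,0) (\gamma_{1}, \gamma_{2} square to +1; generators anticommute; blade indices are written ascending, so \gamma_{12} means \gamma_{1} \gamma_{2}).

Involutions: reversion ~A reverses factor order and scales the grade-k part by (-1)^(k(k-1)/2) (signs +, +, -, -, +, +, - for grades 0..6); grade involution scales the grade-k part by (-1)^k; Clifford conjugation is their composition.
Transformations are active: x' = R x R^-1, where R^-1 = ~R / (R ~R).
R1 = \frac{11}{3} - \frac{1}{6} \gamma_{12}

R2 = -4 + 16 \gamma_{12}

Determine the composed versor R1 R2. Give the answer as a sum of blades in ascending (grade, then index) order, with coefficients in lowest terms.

Distribute over the terms of R1 (each basis-blade product reordered to ascending indices, repeated generators contracted through their squares):
(\frac{11}{3}) R2 = -\frac{44}{3} + \frac{176}{3} \gamma_{12}
(-\frac{1}{6} \gamma_{12}) R2 = \frac{8}{3} + \frac{2}{3} \gamma_{12}
Summing the partial products and collecting blades:
Answer: -12 + \frac{178}{3} \gamma_{12}


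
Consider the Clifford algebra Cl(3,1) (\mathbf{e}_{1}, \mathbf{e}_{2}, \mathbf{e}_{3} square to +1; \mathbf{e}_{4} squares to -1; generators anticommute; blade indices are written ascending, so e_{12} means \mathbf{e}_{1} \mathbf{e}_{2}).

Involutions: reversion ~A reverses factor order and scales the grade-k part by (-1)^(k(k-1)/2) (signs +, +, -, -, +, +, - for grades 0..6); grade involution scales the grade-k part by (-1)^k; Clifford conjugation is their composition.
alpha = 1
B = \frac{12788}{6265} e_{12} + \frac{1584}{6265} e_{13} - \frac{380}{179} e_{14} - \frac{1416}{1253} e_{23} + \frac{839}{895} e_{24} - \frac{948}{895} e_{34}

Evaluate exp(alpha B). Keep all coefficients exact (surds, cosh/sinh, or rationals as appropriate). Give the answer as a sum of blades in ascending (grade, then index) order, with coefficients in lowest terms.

B^2 term by term: the squares give (\frac{12788}{6265})^2*(e_{12})^2 + (\frac{1584}{6265})^2*(e_{13})^2 + (-\frac{380}{179})^2*(e_{14})^2 + (-\frac{1416}{1253})^2*(e_{23})^2 + (\frac{839}{895})^2*(e_{24})^2 + (-\frac{948}{895})^2*(e_{34})^2 = \frac{163532944}{39250225}*(-1) + \frac{2509056}{39250225}*(-1) + \frac{144400}{32041}*(+1) + \frac{2005056}{1570009}*(-1) + \frac{703921}{801025}*(+1) + \frac{898704}{801025}*(+1) = 1 (each basis 2-blade squares to minus the product of its generators' squares); cross terms between blades sharing an index anticommute and cancel; the commuting (index-disjoint) pairs give grade-4 terms 2*c*c'*(blade product), which cancel blade by blade — e_{1234}: -\frac{24246048}{5607175} - \frac{2657952}{5607175} + \frac{1076160}{224287} = 0 — confirming B is simple. So B^2 = 1.
B^2 = 1 — the series telescopes hyperbolically here: l = 1, alpha*l = 1, so exp(alpha B) = cosh(1) + (sinh(1)/1)*B = \cosh{\left(1 \right)} + (\sinh{\left(1 \right)})*B.
Answer: \cosh{\left(1 \right)} + \frac{12788 \sinh{\left(1 \right)}}{6265} e_{12} + \frac{1584 \sinh{\left(1 \right)}}{6265} e_{13} - \frac{380 \sinh{\left(1 \right)}}{179} e_{14} - \frac{1416 \sinh{\left(1 \right)}}{1253} e_{23} + \frac{839 \sinh{\left(1 \right)}}{895} e_{24} - \frac{948 \sinh{\left(1 \right)}}{895} e_{34}


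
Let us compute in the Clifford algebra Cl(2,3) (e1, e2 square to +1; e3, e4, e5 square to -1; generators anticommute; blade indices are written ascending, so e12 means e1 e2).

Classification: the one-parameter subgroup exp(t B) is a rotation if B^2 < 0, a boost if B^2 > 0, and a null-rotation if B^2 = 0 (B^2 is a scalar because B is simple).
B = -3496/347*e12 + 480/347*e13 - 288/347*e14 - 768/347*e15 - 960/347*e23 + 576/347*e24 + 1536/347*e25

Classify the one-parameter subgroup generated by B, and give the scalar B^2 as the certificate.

B^2 term by term: the squares give (-3496/347)^2*(e12)^2 + (480/347)^2*(e13)^2 + (-288/347)^2*(e14)^2 + (-768/347)^2*(e15)^2 + (-960/347)^2*(e23)^2 + (576/347)^2*(e24)^2 + (1536/347)^2*(e25)^2 = 12222016/120409*(-1) + 230400/120409*(+1) + 82944/120409*(+1) + 589824/120409*(+1) + 921600/120409*(+1) + 331776/120409*(+1) + 2359296/120409*(+1) = -64 (each basis 2-blade squares to minus the product of its generators' squares); cross terms between blades sharing an index anticommute and cancel; the commuting (index-disjoint) pairs give grade-4 terms 2*c*c'*(blade product), which cancel blade by blade — e1234: -552960/120409 + 552960/120409 = 0; e1235: -1474560/120409 + 1474560/120409 = 0; e1245: 884736/120409 - 884736/120409 = 0 — confirming B is simple. So B^2 = -64.
Answer: rotation, certificate B^2 = -64. Because -64 is invariant under every versor sandwich, the classification follows from its sign alone.


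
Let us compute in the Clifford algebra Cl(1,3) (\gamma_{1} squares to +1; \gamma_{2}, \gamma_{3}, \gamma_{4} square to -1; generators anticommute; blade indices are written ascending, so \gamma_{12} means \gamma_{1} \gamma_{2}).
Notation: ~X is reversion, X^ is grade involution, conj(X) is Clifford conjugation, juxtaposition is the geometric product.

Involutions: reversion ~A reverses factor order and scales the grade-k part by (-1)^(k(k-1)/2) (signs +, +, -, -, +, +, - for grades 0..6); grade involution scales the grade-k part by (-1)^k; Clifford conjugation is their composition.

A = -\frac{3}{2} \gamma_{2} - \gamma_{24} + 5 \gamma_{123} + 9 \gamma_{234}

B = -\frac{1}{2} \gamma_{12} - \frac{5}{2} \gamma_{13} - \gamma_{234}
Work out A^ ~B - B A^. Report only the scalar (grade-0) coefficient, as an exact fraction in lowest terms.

first term: -9 + \frac{3}{4} \gamma_{1} + \frac{25}{2} \gamma_{2} - \frac{7}{2} \gamma_{3} + \frac{9}{2} \gamma_{14} - \frac{3}{2} \gamma_{34} - \frac{15}{4} \gamma_{123} + \frac{45}{2} \gamma_{124} - \frac{9}{2} \gamma_{134} + \frac{5}{2} \gamma_{1234}
second term: 9 + \frac{3}{4} \gamma_{1} - \frac{25}{2} \gamma_{2} + \frac{7}{2} \gamma_{3} + \frac{9}{2} \gamma_{14} + \frac{3}{2} \gamma_{34} + \frac{15}{4} \gamma_{123} + \frac{45}{2} \gamma_{124} - \frac{9}{2} \gamma_{134} - \frac{5}{2} \gamma_{1234}
Answer: -18


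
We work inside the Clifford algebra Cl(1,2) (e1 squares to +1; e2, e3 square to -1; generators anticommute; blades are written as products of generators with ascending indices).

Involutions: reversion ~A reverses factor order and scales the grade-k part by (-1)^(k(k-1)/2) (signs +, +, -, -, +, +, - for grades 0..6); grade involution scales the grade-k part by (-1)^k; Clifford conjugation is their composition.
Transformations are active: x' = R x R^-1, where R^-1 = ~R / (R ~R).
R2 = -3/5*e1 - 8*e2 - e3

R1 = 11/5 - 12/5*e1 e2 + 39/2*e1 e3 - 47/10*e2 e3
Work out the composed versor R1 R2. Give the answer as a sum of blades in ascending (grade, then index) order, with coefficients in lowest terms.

Distribute over the terms of R2 (each basis-blade product reordered to ascending indices, repeated generators contracted through their squares):
R1 (-3/5*e1) = -33/25*e1 - 36/25*e2 + 117/10*e3 + 141/50*e1 e2 e3
R1 (-8*e2) = -96/5*e1 - 88/5*e2 + 188/5*e3 + 156*e1 e2 e3
R1 (-e3) = 39/2*e1 - 47/10*e2 - 11/5*e3 + 12/5*e1 e2 e3
Summing the partial products and collecting blades:
Answer: -51/50*e1 - 1187/50*e2 + 471/10*e3 + 8061/50*e1 e2 e3


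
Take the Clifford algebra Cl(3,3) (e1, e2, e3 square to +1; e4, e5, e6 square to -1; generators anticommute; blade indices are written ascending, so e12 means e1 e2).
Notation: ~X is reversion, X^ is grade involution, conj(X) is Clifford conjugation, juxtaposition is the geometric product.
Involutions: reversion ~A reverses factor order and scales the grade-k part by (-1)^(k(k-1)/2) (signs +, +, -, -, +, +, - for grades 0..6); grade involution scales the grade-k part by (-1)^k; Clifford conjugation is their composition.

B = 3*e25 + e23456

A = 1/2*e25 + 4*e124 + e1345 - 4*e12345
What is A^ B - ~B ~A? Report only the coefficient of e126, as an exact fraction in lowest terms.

first term: 3/2 + 4*e16 + e126 + 12*e134 + 12*e145 + 1/2*e346 + 3*e1234 + 4*e1356
second term: 3/2 + 4*e16 - e126 + 12*e134 + 12*e145 - 1/2*e346 + 3*e1234 - 4*e1356
Answer: 2


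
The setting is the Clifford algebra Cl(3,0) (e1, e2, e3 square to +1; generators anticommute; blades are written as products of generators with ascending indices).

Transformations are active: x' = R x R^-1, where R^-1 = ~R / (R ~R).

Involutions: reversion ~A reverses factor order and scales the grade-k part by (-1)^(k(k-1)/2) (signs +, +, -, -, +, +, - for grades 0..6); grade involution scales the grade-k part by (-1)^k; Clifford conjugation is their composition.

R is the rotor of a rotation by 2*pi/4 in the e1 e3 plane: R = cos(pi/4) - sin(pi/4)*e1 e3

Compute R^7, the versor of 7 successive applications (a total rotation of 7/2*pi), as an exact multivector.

Because a rotor carries half the rotation angle, composing 7 copies of this e1 e3-plane rotor multiplies the phase: 7*(pi/4) = 7*pi/4, hence R^7 = cos(7*pi/4) - sin(7*pi/4)*e1 e3.
cos(7*pi/4) = sqrt(2)/2 and sin(7*pi/4) = -sqrt(2)/2, so R^7 = sqrt(2)/2 + sqrt(2)/2*e1 e3. The net rotation is 3/2*pi (after discarding 1 full turn, each of which contributes a factor -1 to the rotor); the rotor keeps the half-angle phase exactly.
Answer: sqrt(2)/2 + sqrt(2)/2*e1 e3


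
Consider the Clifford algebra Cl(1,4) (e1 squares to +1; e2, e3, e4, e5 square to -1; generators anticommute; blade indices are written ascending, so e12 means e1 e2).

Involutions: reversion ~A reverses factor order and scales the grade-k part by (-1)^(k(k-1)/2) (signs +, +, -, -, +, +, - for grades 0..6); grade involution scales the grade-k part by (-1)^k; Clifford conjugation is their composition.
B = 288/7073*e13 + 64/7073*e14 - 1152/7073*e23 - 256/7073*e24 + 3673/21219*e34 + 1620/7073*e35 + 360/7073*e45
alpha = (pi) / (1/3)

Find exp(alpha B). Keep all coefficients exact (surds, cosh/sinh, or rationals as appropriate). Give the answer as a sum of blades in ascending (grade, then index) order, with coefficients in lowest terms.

B^2 term by term: the squares give (288/7073)^2*(e13)^2 + (64/7073)^2*(e14)^2 + (-1152/7073)^2*(e23)^2 + (-256/7073)^2*(e24)^2 + (3673/21219)^2*(e34)^2 + (1620/7073)^2*(e35)^2 + (360/7073)^2*(e45)^2 = 82944/50027329*(+1) + 4096/50027329*(+1) + 1327104/50027329*(-1) + 65536/50027329*(-1) + 13490929/450245961*(-1) + 2624400/50027329*(-1) + 129600/50027329*(-1) = -1/9 (each basis 2-blade squares to minus the product of its generators' squares); cross terms between blades sharing an index anticommute and cancel; the commuting (index-disjoint) pairs give grade-4 terms 2*c*c'*(blade product), which cancel blade by blade — e1234: 147456/50027329 - 147456/50027329 = 0; e1345: 207360/50027329 - 207360/50027329 = 0; e2345: -829440/50027329 + 829440/50027329 = 0 — confirming B is simple. So B^2 = -1/9.
B^2 = -1/9 — since the square is negative, the closed form is circular: l = 1/3, alpha*l = pi, so exp(alpha B) = cos(pi) + (sin(pi)/(1/3))*B = -1 + (0)*B.
Answer: -1


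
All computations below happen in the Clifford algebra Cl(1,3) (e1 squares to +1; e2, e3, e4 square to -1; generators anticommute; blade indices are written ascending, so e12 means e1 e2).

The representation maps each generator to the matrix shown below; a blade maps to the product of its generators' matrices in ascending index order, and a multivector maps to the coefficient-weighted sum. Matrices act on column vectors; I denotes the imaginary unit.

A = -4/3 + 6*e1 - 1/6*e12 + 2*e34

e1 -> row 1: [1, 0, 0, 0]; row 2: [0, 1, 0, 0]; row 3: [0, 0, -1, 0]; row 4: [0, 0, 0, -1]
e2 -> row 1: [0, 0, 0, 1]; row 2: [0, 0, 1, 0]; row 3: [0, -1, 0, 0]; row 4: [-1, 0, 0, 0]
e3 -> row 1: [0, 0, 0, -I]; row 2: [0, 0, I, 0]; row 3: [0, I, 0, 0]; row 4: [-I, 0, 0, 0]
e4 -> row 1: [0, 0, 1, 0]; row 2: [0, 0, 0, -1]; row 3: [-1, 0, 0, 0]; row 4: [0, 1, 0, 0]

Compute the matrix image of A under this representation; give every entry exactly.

Bivector images (products of the table entries): rho(e12) = rho(e1)rho(e2) = row 1: [0, 0, 0, 1]; row 2: [0, 0, 1, 0]; row 3: [0, 1, 0, 0]; row 4: [1, 0, 0, 0]; rho(e34) = rho(e3)rho(e4) = row 1: [0, -I, 0, 0]; row 2: [-I, 0, 0, 0]; row 3: [0, 0, 0, -I]; row 4: [0, 0, -I, 0].
M = (-4/3)*1 + (6)*rho(e1) + (-1/6)*rho(e12) + (2)*rho(e34), summed entrywise (1 is the identity matrix):
Answer: row 1: [14/3, -2*I, 0, -1/6]; row 2: [-2*I, 14/3, -1/6, 0]; row 3: [0, -1/6, -22/3, -2*I]; row 4: [-1/6, 0, -2*I, -22/3]


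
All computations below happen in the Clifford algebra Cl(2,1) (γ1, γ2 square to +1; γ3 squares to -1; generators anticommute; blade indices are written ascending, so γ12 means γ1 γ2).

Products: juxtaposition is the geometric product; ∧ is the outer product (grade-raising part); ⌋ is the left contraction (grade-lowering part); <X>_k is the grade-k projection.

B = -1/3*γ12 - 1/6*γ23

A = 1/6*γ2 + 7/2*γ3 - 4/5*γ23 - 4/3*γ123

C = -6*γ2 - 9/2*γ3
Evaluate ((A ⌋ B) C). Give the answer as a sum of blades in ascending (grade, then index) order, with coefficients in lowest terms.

step 1: 2/15 + 1/18*γ1 - 7/12*γ2 - 1/36*γ3
step 2: 27/8 - 4/5*γ2 - 3/5*γ3 - 1/3*γ12 - 1/4*γ13 + 59/24*γ23
Answer: 27/8 - 4/5*γ2 - 3/5*γ3 - 1/3*γ12 - 1/4*γ13 + 59/24*γ23


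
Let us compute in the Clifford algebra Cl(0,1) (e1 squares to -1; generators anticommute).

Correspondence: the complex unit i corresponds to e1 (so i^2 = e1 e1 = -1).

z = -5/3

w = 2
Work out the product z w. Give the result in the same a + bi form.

In blades: z = -5/3, w = 2.
Distribute z over w term by term (generator squares from the signature, products reordered to ascending indices): (-5/3)*w = -10/3.
Sum: -10/3; translating back through the correspondence:
Answer: -10/3


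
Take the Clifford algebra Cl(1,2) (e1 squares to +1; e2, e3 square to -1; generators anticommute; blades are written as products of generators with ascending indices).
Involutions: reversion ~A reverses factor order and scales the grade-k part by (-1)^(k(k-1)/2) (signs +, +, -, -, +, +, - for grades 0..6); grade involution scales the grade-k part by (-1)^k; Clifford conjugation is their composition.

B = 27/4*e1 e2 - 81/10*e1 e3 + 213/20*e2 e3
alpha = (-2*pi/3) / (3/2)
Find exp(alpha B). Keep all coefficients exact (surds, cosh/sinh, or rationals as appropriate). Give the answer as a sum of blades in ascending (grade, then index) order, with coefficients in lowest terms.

B^2 term by term: the squares give (27/4)^2*(e1 e2)^2 + (-81/10)^2*(e1 e3)^2 + (213/20)^2*(e2 e3)^2 = 729/16*(+1) + 6561/100*(+1) + 45369/400*(-1) = -9/4 (each basis 2-blade squares to minus the product of its generators' squares); cross terms between blades sharing an index anticommute and cancel. So B^2 = -9/4.
B^2 = -9/4 — the negative square puts this in the circular regime; l = 3/2, alpha*l = -2*pi/3, so exp(alpha B) = cos(-2*pi/3) + (sin(-2*pi/3)/(3/2))*B = -1/2 + (-sqrt(3)/3)*B.
Answer: -1/2 - 9*sqrt(3)/4*e1 e2 + 27*sqrt(3)/10*e1 e3 - 71*sqrt(3)/20*e2 e3


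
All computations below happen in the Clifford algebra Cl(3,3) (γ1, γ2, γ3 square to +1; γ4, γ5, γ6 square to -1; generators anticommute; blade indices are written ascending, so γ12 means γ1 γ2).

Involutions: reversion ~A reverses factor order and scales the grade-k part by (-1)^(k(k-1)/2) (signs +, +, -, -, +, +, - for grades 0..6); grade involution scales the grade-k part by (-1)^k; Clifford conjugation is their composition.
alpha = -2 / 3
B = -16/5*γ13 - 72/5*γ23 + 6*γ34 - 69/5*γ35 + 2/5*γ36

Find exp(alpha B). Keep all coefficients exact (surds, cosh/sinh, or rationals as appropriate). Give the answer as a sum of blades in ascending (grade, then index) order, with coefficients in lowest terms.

B^2 term by term: the squares give (-16/5)^2*(γ13)^2 + (-72/5)^2*(γ23)^2 + (6)^2*(γ34)^2 + (-69/5)^2*(γ35)^2 + (2/5)^2*(γ36)^2 = 256/25*(-1) + 5184/25*(-1) + 36*(+1) + 4761/25*(+1) + 4/25*(+1) = 9 (each basis 2-blade squares to minus the product of its generators' squares); cross terms between blades sharing an index anticommute and cancel. So B^2 = 9.
B^2 = 9 — since the square is positive, the closed form is hyperbolic: l = 3, alpha*l = -2, so exp(alpha B) = cosh(-2) + (sinh(-2)/3)*B = cosh(2) + (-sinh(2)/3)*B.
Answer: cosh(2) + 16*sinh(2)/15*γ13 + 24*sinh(2)/5*γ23 - 2*sinh(2)*γ34 + 23*sinh(2)/5*γ35 - 2*sinh(2)/15*γ36


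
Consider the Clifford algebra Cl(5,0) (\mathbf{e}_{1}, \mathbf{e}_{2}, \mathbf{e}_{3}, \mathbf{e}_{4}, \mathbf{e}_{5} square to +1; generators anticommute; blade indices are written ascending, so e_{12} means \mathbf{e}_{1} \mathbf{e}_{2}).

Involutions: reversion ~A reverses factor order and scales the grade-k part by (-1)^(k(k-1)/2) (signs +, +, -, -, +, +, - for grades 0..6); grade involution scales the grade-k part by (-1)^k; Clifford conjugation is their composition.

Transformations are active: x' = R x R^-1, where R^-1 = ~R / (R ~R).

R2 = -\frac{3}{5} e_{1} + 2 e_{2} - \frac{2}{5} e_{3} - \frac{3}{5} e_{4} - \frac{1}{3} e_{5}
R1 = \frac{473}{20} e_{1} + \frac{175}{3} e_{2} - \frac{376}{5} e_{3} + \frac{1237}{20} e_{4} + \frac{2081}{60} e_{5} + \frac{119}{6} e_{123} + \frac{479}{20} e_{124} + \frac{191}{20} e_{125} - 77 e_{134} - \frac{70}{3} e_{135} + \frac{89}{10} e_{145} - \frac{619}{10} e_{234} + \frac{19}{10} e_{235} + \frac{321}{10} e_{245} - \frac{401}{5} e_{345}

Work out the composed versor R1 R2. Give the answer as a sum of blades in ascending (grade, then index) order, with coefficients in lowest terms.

Distribute over the terms of R2 (each basis-blade product reordered to ascending indices, repeated generators contracted through their squares):
R1 (-\frac{3}{5} e_{1}) = -\frac{1419}{100} + 35 e_{12} - \frac{1128}{25} e_{13} + \frac{3711}{100} e_{14} + \frac{2081}{100} e_{15} - \frac{119}{10} e_{23} - \frac{1437}{100} e_{24} - \frac{573}{100} e_{25} + \frac{231}{5} e_{34} + 14 e_{35} - \frac{267}{50} e_{45} - \frac{1857}{50} e_{1234} + \frac{57}{50} e_{1235} + \frac{963}{50} e_{1245} - \frac{1203}{25} e_{1345}
R1 (2 e_{2}) = \frac{350}{3} + \frac{473}{10} e_{12} - \frac{119}{3} e_{13} - \frac{479}{10} e_{14} - \frac{191}{10} e_{15} + \frac{752}{5} e_{23} - \frac{1237}{10} e_{24} - \frac{2081}{30} e_{25} - \frac{619}{5} e_{34} + \frac{19}{5} e_{35} + \frac{321}{5} e_{45} - 154 e_{1234} - \frac{140}{3} e_{1235} + \frac{89}{5} e_{1245} + \frac{802}{5} e_{2345}
R1 (-\frac{2}{5} e_{3}) = \frac{752}{25} - \frac{119}{15} e_{12} - \frac{473}{50} e_{13} - \frac{154}{5} e_{14} - \frac{28}{3} e_{15} - \frac{70}{3} e_{23} - \frac{619}{25} e_{24} + \frac{19}{25} e_{25} + \frac{1237}{50} e_{34} + \frac{2081}{150} e_{35} + \frac{802}{25} e_{45} + \frac{479}{50} e_{1234} + \frac{191}{50} e_{1235} - \frac{89}{25} e_{1345} - \frac{321}{25} e_{2345}
R1 (-\frac{3}{5} e_{4}) = -\frac{3711}{100} - \frac{1437}{100} e_{12} + \frac{231}{5} e_{13} - \frac{1419}{100} e_{14} + \frac{267}{50} e_{15} + \frac{1857}{50} e_{23} - 35 e_{24} + \frac{963}{50} e_{25} + \frac{1128}{25} e_{34} - \frac{1203}{25} e_{35} + \frac{2081}{100} e_{45} - \frac{119}{10} e_{1234} + \frac{573}{100} e_{1245} - 14 e_{1345} + \frac{57}{50} e_{2345}
R1 (-\frac{1}{3} e_{5}) = -\frac{2081}{180} - \frac{191}{60} e_{12} + \frac{70}{9} e_{13} - \frac{89}{30} e_{14} - \frac{473}{60} e_{15} - \frac{19}{30} e_{23} - \frac{107}{10} e_{24} - \frac{175}{9} e_{25} + \frac{401}{15} e_{34} + \frac{376}{15} e_{35} - \frac{1237}{60} e_{45} - \frac{119}{18} e_{1235} - \frac{479}{60} e_{1245} + \frac{77}{3} e_{1345} + \frac{619}{30} e_{2345}
Summing the partial products and collecting blades:
Answer: \frac{75497}{900} + \frac{4261}{75} e_{12} - \frac{18121}{450} e_{13} - \frac{4406}{75} e_{14} - \frac{61}{6} e_{15} + \frac{22751}{150} e_{23} - \frac{20853}{100} e_{24} - \frac{67069}{900} e_{25} + \frac{2849}{150} e_{34} + \frac{431}{50} e_{35} + \frac{1367}{15} e_{45} - \frac{9673}{50} e_{1234} - \frac{21743}{450} e_{1235} + \frac{5221}{150} e_{1245} - \frac{3001}{75} e_{1345} + \frac{508}{3} e_{2345}


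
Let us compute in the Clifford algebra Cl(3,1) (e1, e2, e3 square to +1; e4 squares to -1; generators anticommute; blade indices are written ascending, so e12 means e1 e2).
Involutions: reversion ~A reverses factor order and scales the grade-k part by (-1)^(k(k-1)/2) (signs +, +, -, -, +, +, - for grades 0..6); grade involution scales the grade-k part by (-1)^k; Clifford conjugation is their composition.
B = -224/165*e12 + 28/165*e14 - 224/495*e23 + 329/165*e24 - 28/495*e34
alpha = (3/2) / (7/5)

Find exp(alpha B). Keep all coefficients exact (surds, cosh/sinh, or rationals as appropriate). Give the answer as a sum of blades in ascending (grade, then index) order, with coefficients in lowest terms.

B^2 term by term: the squares give (-224/165)^2*(e12)^2 + (28/165)^2*(e14)^2 + (-224/495)^2*(e23)^2 + (329/165)^2*(e24)^2 + (-28/495)^2*(e34)^2 = 50176/27225*(-1) + 784/27225*(+1) + 50176/245025*(-1) + 108241/27225*(+1) + 784/245025*(+1) = 49/25 (each basis 2-blade squares to minus the product of its generators' squares); cross terms between blades sharing an index anticommute and cancel; the commuting (index-disjoint) pairs give grade-4 terms 2*c*c'*(blade product), which cancel blade by blade — e1234: 12544/81675 - 12544/81675 = 0 — confirming B is simple. So B^2 = 49/25.
B^2 = 49/25 — B^2 > 0, so the exponential closes hyperbolically: l = 7/5, alpha*l = 3/2, so exp(alpha B) = cosh(3/2) + (sinh(3/2)/(7/5))*B = cosh(3/2) + (5*sinh(3/2)/7)*B.
Answer: cosh(3/2) - 32*sinh(3/2)/33*e12 + 4*sinh(3/2)/33*e14 - 32*sinh(3/2)/99*e23 + 47*sinh(3/2)/33*e24 - 4*sinh(3/2)/99*e34


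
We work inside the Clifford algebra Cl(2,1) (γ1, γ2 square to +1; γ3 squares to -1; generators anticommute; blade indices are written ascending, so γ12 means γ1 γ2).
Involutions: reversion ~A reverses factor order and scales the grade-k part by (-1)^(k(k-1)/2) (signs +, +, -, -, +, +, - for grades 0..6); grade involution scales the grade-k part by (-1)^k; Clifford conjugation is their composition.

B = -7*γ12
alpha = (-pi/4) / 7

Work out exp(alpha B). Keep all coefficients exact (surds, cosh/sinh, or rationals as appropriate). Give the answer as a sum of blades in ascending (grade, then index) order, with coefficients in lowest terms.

B^2 = (-7)^2*(γ12)^2 = 49*(-1) = -49 (a basis 2-blade squares to minus the product of its generators' squares).
B^2 = -49 — a negative square means the series sums to a rotation: l = 7, alpha*l = -pi/4, so exp(alpha B) = cos(-pi/4) + (sin(-pi/4)/7)*B = sqrt(2)/2 + (-sqrt(2)/14)*B.
Answer: sqrt(2)/2 + sqrt(2)/2*γ12
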